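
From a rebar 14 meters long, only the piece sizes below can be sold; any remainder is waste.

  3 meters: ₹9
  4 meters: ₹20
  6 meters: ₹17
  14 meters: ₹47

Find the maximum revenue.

60

Let f[k] be the best obtainable value from length k. For each k, try every first piece i and keep the best of price[i] + f[k−i].
f[1] = 0
f[2] = 0
f[3] = 9
f[4] = 20
f[5] = 20
f[6] = 20
f[7] = 29  (first piece 3, then f[4]=20)
f[8] = 40  (first piece 4, then f[4]=20)
f[9] = 40
f[10] = 40
f[11] = 49  (first piece 3, then f[8]=40)
f[12] = 60  (first piece 4, then f[8]=40)
f[13] = 60
f[14] = 60
One optimal cutting: pieces 4 + 4 + 4 with 2 meters of scrap → ₹60.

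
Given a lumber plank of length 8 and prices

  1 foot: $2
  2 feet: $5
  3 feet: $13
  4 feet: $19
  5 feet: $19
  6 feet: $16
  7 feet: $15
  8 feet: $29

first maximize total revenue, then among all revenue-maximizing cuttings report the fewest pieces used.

Let r[k] be the best obtainable value from length k. For each k, try every first piece i and keep the best of price[i] + r[k−i].
r[1] = 2
r[2] = max(2+2, 5+0) = 5
r[3] = max(2+5, 5+2, 13+0) = 13
r[4] = max(2+13, 5+5, 13+2, 19+0) = 19
r[5] = max(2+19, 5+13, 13+5, 19+2, 19+0) = 21
r[6] = max(2+21, 5+19, 13+13, 19+5, 19+2, 16+0) = 26
r[7] = max(2+26, 5+21, 13+19, …, 16+2, 15+0) = 32
r[8] = max(2+32, 5+26, 13+21, …, 15+2, 29+0) = 38
Maximum revenue is $38.
Now minimize piece count subject to staying optimal: for each k, pieces[k] = 1 + min over i with p[i]+r[k−i]=r[k] of pieces[k−i].
pieces[5] = 2
pieces[6] = 2
pieces[7] = 2
pieces[8] = 2

2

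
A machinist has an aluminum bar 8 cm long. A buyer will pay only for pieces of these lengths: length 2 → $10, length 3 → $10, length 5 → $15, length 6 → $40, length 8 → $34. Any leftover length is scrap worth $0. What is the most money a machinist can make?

Build f[k] bottom-up: f[k] = max over allowed piece i of (p[i] + f[k−i]).
f[1] = 0
f[2] = 10
f[3] = max(10+0, 10+0) = 10
f[4] = max(10+10, 10+0) = 20
f[5] = max(10+10, 10+10, 15+0) = 20
f[6] = max(10+20, 10+10, 15+0, 40+0) = 40
f[7] = max(10+20, 10+20, 15+10, 40+0) = 40
f[8] = max(10+40, 10+20, 15+10, 40+10, 34+0) = 50
One optimal cutting: 6 + 2 → $50.

50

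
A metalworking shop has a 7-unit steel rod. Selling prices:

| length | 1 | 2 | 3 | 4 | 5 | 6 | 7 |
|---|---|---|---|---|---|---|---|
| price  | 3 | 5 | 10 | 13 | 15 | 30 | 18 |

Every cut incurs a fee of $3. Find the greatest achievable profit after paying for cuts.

30

Let net[k] be the best obtainable value from length k. For each k, try every first piece i and keep the best of price[i] + net[k−i] minus the 3 cut fee when i<k.
net[1] = 3
net[2] = max(3+3-3, 5+0) = 5
net[3] = max(3+5-3, 5+3-3, 10+0) = 10
net[4] = max(3+10-3, 5+5-3, 10+3-3, 13+0) = 13
net[5] = max(3+13-3, 5+10-3, 10+5-3, 13+3-3, 15+0) = 15
net[6] = max(3+15-3, 5+13-3, 10+10-3, 13+5-3, 15+3-3, 30+0) = 30
net[7] = max(3+30-3, 5+15-3, 10+13-3, …, 30+3-3, 18+0) = 30
One optimal plan: pieces 6 + 1 (1 cut) → $33 − $3 = $30.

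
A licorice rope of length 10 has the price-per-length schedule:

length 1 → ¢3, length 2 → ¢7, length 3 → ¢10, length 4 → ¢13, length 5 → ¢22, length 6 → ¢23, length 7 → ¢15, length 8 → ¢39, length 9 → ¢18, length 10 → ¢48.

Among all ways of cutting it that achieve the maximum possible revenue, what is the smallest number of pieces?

Build r[k] bottom-up: r[k] = max over allowed piece i of (p[i] + r[k−i]).
r[1] = 3
r[2] = max(3+3, 7+0) = 7
r[3] = max(3+7, 7+3, 10+0) = 10
r[4] = max(3+10, 7+7, 10+3, 13+0) = 14
r[5] = max(3+14, 7+10, 10+7, 13+3, 22+0) = 22
r[6] = max(3+22, 7+14, 10+10, 13+7, 22+3, 23+0) = 25
r[7] = max(3+25, 7+22, 10+14, …, 23+3, 15+0) = 29
r[8] = max(3+29, 7+25, 10+22, …, 15+3, 39+0) = 39
r[9] = max(3+39, 7+29, 10+25, …, 39+3, 18+0) = 42
r[10] = max(3+42, 7+39, 10+29, …, 18+3, 48+0) = 48
Maximum revenue is ¢48.
Now minimize piece count subject to staying optimal: for each k, pieces[k] = 1 + min over i with p[i]+r[k−i]=r[k] of pieces[k−i].
pieces[7] = 2
pieces[8] = 1
pieces[9] = 2
pieces[10] = 1

1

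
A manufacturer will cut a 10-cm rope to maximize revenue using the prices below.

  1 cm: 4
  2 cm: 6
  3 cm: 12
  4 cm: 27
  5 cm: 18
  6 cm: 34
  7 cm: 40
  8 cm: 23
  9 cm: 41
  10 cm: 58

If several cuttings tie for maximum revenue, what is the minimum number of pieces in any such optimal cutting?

Let r[k] be the best obtainable value from length k. For each k, try every first piece i and keep the best of price[i] + r[k−i].
r[1] = 4
r[2] = 8  (first piece 1, then r[1]=4)
r[3] = 12  (first piece 1, then r[2]=8)
r[4] = 27
r[5] = 31  (first piece 1, then r[4]=27)
r[6] = 35  (first piece 1, then r[5]=31)
r[7] = 40
r[8] = 54  (first piece 4, then r[4]=27)
r[9] = 58  (first piece 1, then r[8]=54)
r[10] = 62  (first piece 1, then r[9]=58)
Maximum revenue is 62.
Now minimize piece count subject to staying optimal: for each k, pieces[k] = 1 + min over i with p[i]+r[k−i]=r[k] of pieces[k−i].
pieces[7] = 1
pieces[8] = 2
pieces[9] = 3
pieces[10] = 4

4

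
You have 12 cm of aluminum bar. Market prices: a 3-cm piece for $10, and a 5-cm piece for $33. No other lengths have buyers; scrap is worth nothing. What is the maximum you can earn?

Build f[k] bottom-up: f[k] = max over allowed piece i of (p[i] + f[k−i]).
f[1] = 0
f[2] = 0
f[3] = 10
f[4] = 10
f[5] = max(10+0, 33+0) = 33
f[6] = max(10+10, 33+0) = 33
f[7] = max(10+10, 33+0) = 33
f[8] = max(10+33, 33+10) = 43
f[9] = max(10+33, 33+10) = 43
f[10] = max(10+33, 33+33) = 66
f[11] = max(10+43, 33+33) = 66
f[12] = max(10+43, 33+33) = 66
One optimal cutting: pieces 5 + 5 with 2 cm of scrap → $66.

66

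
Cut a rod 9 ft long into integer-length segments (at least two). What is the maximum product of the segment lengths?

Fill m[k] for k=2..9: at each k try every first piece i and multiply by the better of (k−i) uncut or m[k−i].
m[2] = 1*max(1,0) = 1*1 = 1
m[3] = 1*max(2,1) = 1*2 = 2
m[4] = 2*max(2,1) = 2*2 = 4
m[5] = 2*max(3,2) = 2*3 = 6
m[6] = 3*max(3,2) = 3*3 = 9
m[7] = 2*max(5,6) = 2*6 = 12
m[8] = 2*max(6,9) = 2*9 = 18
m[9] = 3*max(6,9) = 3*9 = 27
One optimal split: 3 + 3 + 3; product 3*3*3 = 27.

27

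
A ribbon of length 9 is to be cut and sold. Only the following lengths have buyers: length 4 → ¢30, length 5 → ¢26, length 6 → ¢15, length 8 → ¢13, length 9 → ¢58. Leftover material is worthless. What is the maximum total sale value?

60

Build best[k] bottom-up: best[k] = max over allowed piece i of (p[i] + best[k−i]).
best[1] = 0
best[2] = 0
best[3] = 0
best[4] = 30
best[5] = max(30+0, 26+0) = 30
best[6] = max(30+0, 26+0, 15+0) = 30
best[7] = max(30+0, 26+0, 15+0) = 30
best[8] = max(30+30, 26+0, 15+0, 13+0) = 60
best[9] = max(30+30, 26+30, 15+0, 13+0, 58+0) = 60
One optimal cutting: pieces 4 + 4 with 1 inch of scrap → ¢60.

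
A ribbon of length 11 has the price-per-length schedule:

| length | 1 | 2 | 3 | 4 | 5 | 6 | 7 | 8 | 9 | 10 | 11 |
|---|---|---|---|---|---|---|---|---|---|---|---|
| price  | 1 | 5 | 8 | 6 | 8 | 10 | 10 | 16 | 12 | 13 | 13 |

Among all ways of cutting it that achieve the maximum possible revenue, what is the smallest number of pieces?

Build r[k] bottom-up: r[k] = max over allowed piece i of (p[i] + r[k−i]).
r[1] = 1
r[2] = 5
r[3] = 8
r[4] = 10  (first piece 2, then r[2]=5)
r[5] = 13  (first piece 2, then r[3]=8)
r[6] = 16  (first piece 3, then r[3]=8)
r[7] = 18  (first piece 2, then r[5]=13)
r[8] = 21  (first piece 2, then r[6]=16)
r[9] = 24  (first piece 3, then r[6]=16)
r[10] = 26  (first piece 2, then r[8]=21)
r[11] = 29  (first piece 2, then r[9]=24)
Maximum revenue is ¢29.
Now minimize piece count subject to staying optimal: for each k, pieces[k] = 1 + min over i with p[i]+r[k−i]=r[k] of pieces[k−i].
pieces[8] = 3
pieces[9] = 3
pieces[10] = 4
pieces[11] = 4

4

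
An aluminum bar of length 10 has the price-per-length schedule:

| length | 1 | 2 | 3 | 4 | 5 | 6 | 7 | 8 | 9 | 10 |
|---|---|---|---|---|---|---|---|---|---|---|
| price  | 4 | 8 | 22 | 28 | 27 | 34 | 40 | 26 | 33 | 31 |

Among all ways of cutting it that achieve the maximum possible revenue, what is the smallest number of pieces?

Build r[k] bottom-up: r[k] = max over allowed piece i of (p[i] + r[k−i]).
r[1] = 4
r[2] = max(4+4, 8+0) = 8
r[3] = max(4+8, 8+4, 22+0) = 22
r[4] = max(4+22, 8+8, 22+4, 28+0) = 28
r[5] = max(4+28, 8+22, 22+8, 28+4, 27+0) = 32
r[6] = max(4+32, 8+28, 22+22, 28+8, 27+4, 34+0) = 44
r[7] = max(4+44, 8+32, 22+28, …, 34+4, 40+0) = 50
r[8] = max(4+50, 8+44, 22+32, …, 40+4, 26+0) = 56
r[9] = max(4+56, 8+50, 22+44, …, 26+4, 33+0) = 66
r[10] = max(4+66, 8+56, 22+50, …, 33+4, 31+0) = 72
Maximum revenue is $72.
Now minimize piece count subject to staying optimal: for each k, pieces[k] = 1 + min over i with p[i]+r[k−i]=r[k] of pieces[k−i].
pieces[7] = 2
pieces[8] = 2
pieces[9] = 3
pieces[10] = 3

3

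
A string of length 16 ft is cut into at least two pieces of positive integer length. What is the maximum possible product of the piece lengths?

Fill f[k] for k=2..16: at each k try every first piece i and multiply by the better of (k−i) uncut or f[k−i].
Small cases: f[2]=1, f[3]=2, f[4]=4, f[5]=6, f[6]=9, f[7]=12, f[8]=18.
f[9] = max(1·18, 2·12, 3·9, …, 7·2, 8·1) = 27
f[10] = max(1·27, 2·18, 3·12, …, 8·2, 9·1) = 36
f[11] = max(1·36, 2·27, 3·18, …, 9·2, 10·1) = 54
f[12] = max(1·54, 2·36, 3·27, …, 10·2, 11·1) = 81
f[13] = max(1·81, 2·54, 3·36, …, 11·2, 12·1) = 108
f[14] = max(1·108, 2·81, 3·54, …, 12·2, 13·1) = 162
f[15] = max(1·162, 2·108, 3·81, …, 13·2, 14·1) = 243
f[16] = max(1·243, 2·162, 3·108, …, 14·2, 15·1) = 324
One optimal split: 3 + 3 + 3 + 3 + 2 + 2; product 3·3·3·3·2·2 = 324.

324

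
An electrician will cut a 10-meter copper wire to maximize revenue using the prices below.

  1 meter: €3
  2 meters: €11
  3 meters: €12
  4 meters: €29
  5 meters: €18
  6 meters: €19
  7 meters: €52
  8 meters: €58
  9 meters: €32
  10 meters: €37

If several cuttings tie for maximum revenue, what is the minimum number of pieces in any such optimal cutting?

Let r[k] be the best obtainable value from length k. For each k, try every first piece i and keep the best of price[i] + r[k−i].
r[1] = 3
r[2] = 11
r[3] = 14  (first piece 1, then r[2]=11)
r[4] = 29
r[5] = 32  (first piece 1, then r[4]=29)
r[6] = 40  (first piece 2, then r[4]=29)
r[7] = 52
r[8] = 58  (first piece 4, then r[4]=29)
r[9] = 63  (first piece 2, then r[7]=52)
r[10] = 69  (first piece 2, then r[8]=58)
Maximum revenue is €69.
Now minimize piece count subject to staying optimal: for each k, pieces[k] = 1 + min over i with p[i]+r[k−i]=r[k] of pieces[k−i].
pieces[7] = 1
pieces[8] = 1
pieces[9] = 2
pieces[10] = 2

2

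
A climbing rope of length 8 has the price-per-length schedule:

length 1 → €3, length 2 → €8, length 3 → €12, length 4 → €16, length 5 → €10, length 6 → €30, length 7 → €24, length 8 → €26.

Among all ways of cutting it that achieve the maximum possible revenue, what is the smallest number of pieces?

2

Build r[k] bottom-up: r[k] = max over allowed piece i of (p[i] + r[k−i]).
r[1] = 3
r[2] = 8
r[3] = 12
r[4] = 16  (first piece 2, then r[2]=8)
r[5] = 20  (first piece 2, then r[3]=12)
r[6] = 30
r[7] = 33  (first piece 1, then r[6]=30)
r[8] = 38  (first piece 2, then r[6]=30)
Maximum revenue is €38.
Now minimize piece count subject to staying optimal: for each k, pieces[k] = 1 + min over i with p[i]+r[k−i]=r[k] of pieces[k−i].
pieces[5] = 2
pieces[6] = 1
pieces[7] = 2
pieces[8] = 2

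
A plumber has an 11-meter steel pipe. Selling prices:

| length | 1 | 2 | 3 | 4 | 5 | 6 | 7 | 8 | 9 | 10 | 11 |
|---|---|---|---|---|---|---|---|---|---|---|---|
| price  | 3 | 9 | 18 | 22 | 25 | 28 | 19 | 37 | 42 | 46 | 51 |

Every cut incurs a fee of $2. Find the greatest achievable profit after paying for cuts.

58

Build v[k] bottom-up: v[k] = max over allowed piece i of (p[i] + v[k−i]) − 2 per cut.
v[1] = 3
v[2] = 9
v[3] = 18
v[4] = 22
v[5] = 25  (first piece 2, then v[3]=18)
v[6] = 34  (first piece 3, then v[3]=18)
v[7] = 38  (first piece 3, then v[4]=22)
v[8] = 42  (first piece 4, then v[4]=22)
v[9] = 50  (first piece 3, then v[6]=34)
v[10] = 54  (first piece 3, then v[7]=38)
v[11] = 58  (first piece 3, then v[8]=42)
One optimal plan: pieces 4 + 4 + 3 (2 cuts) → $62 − $4 = $58.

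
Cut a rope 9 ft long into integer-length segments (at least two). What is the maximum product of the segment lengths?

Let prod[k] be the best product for length k (with at least one cut). For each first piece i, the rest contributes max(k−i, prod[k−i]).
Small cases: prod[2]=1, prod[3]=2, prod[4]=4.
prod[5] = 2·max(3,2) = 2·3 = 6
prod[6] = 3·max(3,2) = 3·3 = 9
prod[7] = 2·max(5,6) = 2·6 = 12
prod[8] = 2·max(6,9) = 2·9 = 18
prod[9] = 3·max(6,9) = 3·9 = 27
One optimal split: 3 + 3 + 3; product 3·3·3 = 27.

27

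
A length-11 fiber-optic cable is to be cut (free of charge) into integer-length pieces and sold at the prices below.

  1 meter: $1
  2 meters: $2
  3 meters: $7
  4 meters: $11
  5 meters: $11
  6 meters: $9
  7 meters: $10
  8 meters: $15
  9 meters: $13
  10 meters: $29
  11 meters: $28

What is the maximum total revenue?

30

Build r[k] bottom-up: r[k] = max over allowed piece i of (p[i] + r[k−i]).
r[1] = 1
r[2] = max(1+1, 2+0) = 2
r[3] = max(1+2, 2+1, 7+0) = 7
r[4] = max(1+7, 2+2, 7+1, 11+0) = 11
r[5] = max(1+11, 2+7, 7+2, 11+1, 11+0) = 12
r[6] = max(1+12, 2+11, 7+7, 11+2, 11+1, 9+0) = 14
r[7] = max(1+14, 2+12, 7+11, …, 9+1, 10+0) = 18
r[8] = max(1+18, 2+14, 7+12, …, 10+1, 15+0) = 22
r[9] = max(1+22, 2+18, 7+14, …, 15+1, 13+0) = 23
r[10] = max(1+23, 2+22, 7+18, …, 13+1, 29+0) = 29
r[11] = max(1+29, 2+23, 7+22, …, 29+1, 28+0) = 30
One optimal cutting: 10 + 1 → $29 + $1 = $30.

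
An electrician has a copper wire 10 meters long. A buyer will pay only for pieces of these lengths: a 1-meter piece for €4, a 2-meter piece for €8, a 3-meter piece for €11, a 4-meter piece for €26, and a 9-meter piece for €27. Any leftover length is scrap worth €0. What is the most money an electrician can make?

60

Consider every possible first cut. r[k] is the best of p[i]+r[k−i] over all sellable i≤k.
r[1] = 4
r[2] = max(4+4, 8+0) = 8
r[3] = max(4+8, 8+4, 11+0) = 12
r[4] = max(4+12, 8+8, 11+4, 26+0) = 26
r[5] = max(4+26, 8+12, 11+8, 26+4) = 30
r[6] = max(4+30, 8+26, 11+12, 26+8) = 34
r[7] = max(4+34, 8+30, 11+26, 26+12) = 38
r[8] = max(4+38, 8+34, 11+30, 26+26) = 52
r[9] = max(4+52, 8+38, 11+34, 26+30, 27+0) = 56
r[10] = max(4+56, 8+52, 11+38, 26+34, 27+4) = 60
One optimal cutting: 4 + 4 + 1 + 1 → €60.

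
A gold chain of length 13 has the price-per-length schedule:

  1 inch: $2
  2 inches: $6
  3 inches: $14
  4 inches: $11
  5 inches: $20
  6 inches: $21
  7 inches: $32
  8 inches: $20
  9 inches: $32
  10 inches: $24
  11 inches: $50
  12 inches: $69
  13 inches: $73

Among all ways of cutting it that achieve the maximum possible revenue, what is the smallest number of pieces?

1

Build r[k] bottom-up: r[k] = max over allowed piece i of (p[i] + r[k−i]).
r[1] = 2
r[2] = max(2+2, 6+0) = 6
r[3] = max(2+6, 6+2, 14+0) = 14
r[4] = max(2+14, 6+6, 14+2, 11+0) = 16
r[5] = max(2+16, 6+14, 14+6, 11+2, 20+0) = 20
r[6] = max(2+20, 6+16, 14+14, 11+6, 20+2, 21+0) = 28
r[7] = max(2+28, 6+20, 14+16, …, 21+2, 32+0) = 32
r[8] = max(2+32, 6+28, 14+20, …, 32+2, 20+0) = 34
r[9] = max(2+34, 6+32, 14+28, …, 20+2, 32+0) = 42
r[10] = max(2+42, 6+34, 14+32, …, 32+2, 24+0) = 46
r[11] = max(2+46, 6+42, 14+34, …, 24+2, 50+0) = 50
r[12] = max(2+50, 6+46, 14+42, …, 50+2, 69+0) = 69
r[13] = max(2+69, 6+50, 14+46, …, 69+2, 73+0) = 73
Maximum revenue is $73.
Now minimize piece count subject to staying optimal: for each k, pieces[k] = 1 + min over i with p[i]+r[k−i]=r[k] of pieces[k−i].
pieces[10] = 2
pieces[11] = 1
pieces[12] = 1
pieces[13] = 1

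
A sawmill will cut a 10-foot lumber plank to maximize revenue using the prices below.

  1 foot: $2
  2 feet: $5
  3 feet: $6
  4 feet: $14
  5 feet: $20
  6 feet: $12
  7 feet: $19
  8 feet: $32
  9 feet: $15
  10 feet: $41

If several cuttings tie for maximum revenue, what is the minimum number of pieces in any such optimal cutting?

1

Build r[k] bottom-up: r[k] = max over allowed piece i of (p[i] + r[k−i]).
r[1] = 2
r[2] = 5
r[3] = 7  (first piece 1, then r[2]=5)
r[4] = 14
r[5] = 20
r[6] = 22  (first piece 1, then r[5]=20)
r[7] = 25  (first piece 2, then r[5]=20)
r[8] = 32
r[9] = 34  (first piece 1, then r[8]=32)
r[10] = 41
Maximum revenue is $41.
Now minimize piece count subject to staying optimal: for each k, pieces[k] = 1 + min over i with p[i]+r[k−i]=r[k] of pieces[k−i].
pieces[7] = 2
pieces[8] = 1
pieces[9] = 2
pieces[10] = 1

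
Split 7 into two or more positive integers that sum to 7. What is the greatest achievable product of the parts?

Fill P[k] for k=2..7: at each k try every first piece i and multiply by the better of (k−i) uncut or P[k−i].
P[2] = 1×max(1,0) = 1×1 = 1
P[3] = 1×max(2,1) = 1×2 = 2
P[4] = 2×max(2,1) = 2×2 = 4
P[5] = 2×max(3,2) = 2×3 = 6
P[6] = 3×max(3,2) = 3×3 = 9
P[7] = 2×max(5,6) = 2×6 = 12
One optimal split: 3 + 2 + 2; product 3×2×2 = 12.

12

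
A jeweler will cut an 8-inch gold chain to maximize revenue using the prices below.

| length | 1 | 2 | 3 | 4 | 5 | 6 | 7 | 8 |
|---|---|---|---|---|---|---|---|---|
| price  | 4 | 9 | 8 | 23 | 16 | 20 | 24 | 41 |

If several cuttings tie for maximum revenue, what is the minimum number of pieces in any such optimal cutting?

Build r[k] bottom-up: r[k] = max over allowed piece i of (p[i] + r[k−i]).
r[1] = 4
r[2] = max(4+4, 9+0) = 9
r[3] = max(4+9, 9+4, 8+0) = 13
r[4] = max(4+13, 9+9, 8+4, 23+0) = 23
r[5] = max(4+23, 9+13, 8+9, 23+4, 16+0) = 27
r[6] = max(4+27, 9+23, 8+13, 23+9, 16+4, 20+0) = 32
r[7] = max(4+32, 9+27, 8+23, …, 20+4, 24+0) = 36
r[8] = max(4+36, 9+32, 8+27, …, 24+4, 41+0) = 46
Maximum revenue is $46.
Now minimize piece count subject to staying optimal: for each k, pieces[k] = 1 + min over i with p[i]+r[k−i]=r[k] of pieces[k−i].
pieces[5] = 2
pieces[6] = 2
pieces[7] = 3
pieces[8] = 2

2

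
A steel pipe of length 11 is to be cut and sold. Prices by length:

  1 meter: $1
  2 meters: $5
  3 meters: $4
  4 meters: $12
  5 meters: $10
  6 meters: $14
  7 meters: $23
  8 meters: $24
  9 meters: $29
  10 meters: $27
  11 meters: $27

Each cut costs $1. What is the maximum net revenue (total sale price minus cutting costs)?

Consider every possible first cut. net[k] is the best of p[i]+net[k−i] over all sellable i≤k, charging 1 whenever i<k.
net[1] = 1
net[2] = 5
net[3] = 5  (first piece 1, then net[2]=5)
net[4] = 12
net[5] = 12  (first piece 1, then net[4]=12)
net[6] = 16  (first piece 2, then net[4]=12)
net[7] = 23
net[8] = 24
net[9] = 29
net[10] = 29  (first piece 1, then net[9]=29)
net[11] = 34  (first piece 4, then net[7]=23)
One optimal plan: pieces 7 + 4 (1 cut) → $35 − $1 = $34.

34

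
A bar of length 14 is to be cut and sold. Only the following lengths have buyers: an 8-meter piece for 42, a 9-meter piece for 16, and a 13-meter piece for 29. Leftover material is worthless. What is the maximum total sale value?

Consider every possible first cut. f[k] is the best of p[i]+f[k−i] over all sellable i≤k.
f[1] = 0
f[2] = 0
f[3] = 0
f[4] = 0
f[5] = 0
f[6] = 0
f[7] = 0
f[8] = 42
f[9] = max(42+0, 16+0) = 42
f[10] = max(42+0, 16+0) = 42
f[11] = max(42+0, 16+0) = 42
f[12] = max(42+0, 16+0) = 42
f[13] = max(42+0, 16+0, 29+0) = 42
f[14] = max(42+0, 16+0, 29+0) = 42
One optimal cutting: pieces 8 with 6 meters of scrap → 42.

42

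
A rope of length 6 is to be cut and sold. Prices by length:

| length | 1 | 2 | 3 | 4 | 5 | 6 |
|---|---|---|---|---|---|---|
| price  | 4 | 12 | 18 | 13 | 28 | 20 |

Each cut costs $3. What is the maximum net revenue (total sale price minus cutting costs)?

Build v[k] bottom-up: v[k] = max over allowed piece i of (p[i] + v[k−i]) − 3 per cut.
v[1] = 4
v[2] = 12
v[3] = 18
v[4] = 21  (first piece 2, then v[2]=12)
v[5] = 28
v[6] = 33  (first piece 3, then v[3]=18)
One optimal plan: pieces 3 + 3 (1 cut) → $36 − $3 = $33.

33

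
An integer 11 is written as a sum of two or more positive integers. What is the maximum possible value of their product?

Define P[k] = max over 1≤i<k of i · max(k−i, P[k−i]); the inner max lets the remainder stay uncut if that's better.
P[2] = 1×max(1,0) = 1×1 = 1
P[3] = 1×max(2,1) = 1×2 = 2
P[4] = 2×max(2,1) = 2×2 = 4
P[5] = 2×max(3,2) = 2×3 = 6
P[6] = 3×max(3,2) = 3×3 = 9
P[7] = 2×max(5,6) = 2×6 = 12
P[8] = 2×max(6,9) = 2×9 = 18
P[9] = 3×max(6,9) = 3×9 = 27
P[10] = 2×max(8,18) = 2×18 = 36
P[11] = 2×max(9,27) = 2×27 = 54
One optimal split: 3 + 3 + 3 + 2; product 3×3×3×2 = 54.

54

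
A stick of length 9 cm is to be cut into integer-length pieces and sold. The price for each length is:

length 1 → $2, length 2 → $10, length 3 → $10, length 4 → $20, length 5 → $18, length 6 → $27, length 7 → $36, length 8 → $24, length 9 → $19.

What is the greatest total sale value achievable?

46

Build v[k] bottom-up: v[k] = max over allowed piece i of (p[i] + v[k−i]).
v[1] = 2
v[2] = 10
v[3] = 12  (first piece 1, then v[2]=10)
v[4] = 20  (first piece 2, then v[2]=10)
v[5] = 22  (first piece 1, then v[4]=20)
v[6] = 30  (first piece 2, then v[4]=20)
v[7] = 36
v[8] = 40  (first piece 2, then v[6]=30)
v[9] = 46  (first piece 2, then v[7]=36)
One optimal cutting: 7 + 2 → $36 + $10 = $46.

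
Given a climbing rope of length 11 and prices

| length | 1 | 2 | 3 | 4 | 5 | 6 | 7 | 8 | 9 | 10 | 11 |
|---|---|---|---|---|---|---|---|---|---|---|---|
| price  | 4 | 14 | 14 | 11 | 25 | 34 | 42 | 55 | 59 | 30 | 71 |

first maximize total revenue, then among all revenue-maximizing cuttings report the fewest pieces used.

6

Build r[k] bottom-up: r[k] = max over allowed piece i of (p[i] + r[k−i]).
r[1] = 4
r[2] = max(4+4, 14+0) = 14
r[3] = max(4+14, 14+4, 14+0) = 18
r[4] = max(4+18, 14+14, 14+4, 11+0) = 28
r[5] = max(4+28, 14+18, 14+14, 11+4, 25+0) = 32
r[6] = max(4+32, 14+28, 14+18, 11+14, 25+4, 34+0) = 42
r[7] = max(4+42, 14+32, 14+28, …, 34+4, 42+0) = 46
r[8] = max(4+46, 14+42, 14+32, …, 42+4, 55+0) = 56
r[9] = max(4+56, 14+46, 14+42, …, 55+4, 59+0) = 60
r[10] = max(4+60, 14+56, 14+46, …, 59+4, 30+0) = 70
r[11] = max(4+70, 14+60, 14+56, …, 30+4, 71+0) = 74
Maximum revenue is €74.
Now minimize piece count subject to staying optimal: for each k, pieces[k] = 1 + min over i with p[i]+r[k−i]=r[k] of pieces[k−i].
pieces[8] = 4
pieces[9] = 5
pieces[10] = 5
pieces[11] = 6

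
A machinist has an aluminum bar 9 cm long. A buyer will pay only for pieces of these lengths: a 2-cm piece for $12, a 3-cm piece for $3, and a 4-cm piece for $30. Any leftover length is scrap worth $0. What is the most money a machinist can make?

Consider every possible first cut. r[k] is the best of p[i]+r[k−i] over all sellable i≤k.
r[1] = 0
r[2] = 12
r[3] = 12
r[4] = 30
r[5] = 30
r[6] = 42  (first piece 2, then r[4]=30)
r[7] = 42
r[8] = 60  (first piece 4, then r[4]=30)
r[9] = 60
One optimal cutting: pieces 4 + 4 with 1 cm of scrap → $60.

60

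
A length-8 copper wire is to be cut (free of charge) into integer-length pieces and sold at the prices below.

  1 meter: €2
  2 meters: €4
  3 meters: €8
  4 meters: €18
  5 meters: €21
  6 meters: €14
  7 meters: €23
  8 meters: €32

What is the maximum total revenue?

36

Let v[k] be the best obtainable value from length k. For each k, try every first piece i and keep the best of price[i] + v[k−i].
v[1] = 2
v[2] = 4  (first piece 1, then v[1]=2)
v[3] = 8
v[4] = 18
v[5] = 21
v[6] = 23  (first piece 1, then v[5]=21)
v[7] = 26  (first piece 3, then v[4]=18)
v[8] = 36  (first piece 4, then v[4]=18)
One optimal cutting: 4 + 4 → €18 + €18 = €36.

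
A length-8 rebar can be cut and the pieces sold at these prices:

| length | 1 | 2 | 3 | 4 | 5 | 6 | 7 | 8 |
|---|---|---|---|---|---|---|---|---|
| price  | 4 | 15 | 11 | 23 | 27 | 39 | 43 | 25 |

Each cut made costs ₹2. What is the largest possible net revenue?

54

Let v[k] be the best obtainable value from length k. For each k, try every first piece i and keep the best of price[i] + v[k−i] minus the 2 cut fee when i<k.
v[1] = 4
v[2] = max(4+4-2, 15+0) = 15
v[3] = max(4+15-2, 15+4-2, 11+0) = 17
v[4] = max(4+17-2, 15+15-2, 11+4-2, 23+0) = 28
v[5] = max(4+28-2, 15+17-2, 11+15-2, 23+4-2, 27+0) = 30
v[6] = max(4+30-2, 15+28-2, 11+17-2, 23+15-2, 27+4-2, 39+0) = 41
v[7] = max(4+41-2, 15+30-2, 11+28-2, …, 39+4-2, 43+0) = 43
v[8] = max(4+43-2, 15+41-2, 11+30-2, …, 43+4-2, 25+0) = 54
One optimal plan: pieces 2 + 2 + 2 + 2 (3 cuts) → ₹60 − ₹6 = ₹54.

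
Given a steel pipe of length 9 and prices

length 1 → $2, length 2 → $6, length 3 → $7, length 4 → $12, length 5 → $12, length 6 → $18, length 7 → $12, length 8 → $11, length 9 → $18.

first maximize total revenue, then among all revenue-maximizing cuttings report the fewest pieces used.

Consider every possible first cut. r[k] is the best of p[i]+r[k−i] over all sellable i≤k.
r[1] = 2
r[2] = 6
r[3] = 8  (first piece 1, then r[2]=6)
r[4] = 12  (first piece 2, then r[2]=6)
r[5] = 14  (first piece 1, then r[4]=12)
r[6] = 18  (first piece 2, then r[4]=12)
r[7] = 20  (first piece 1, then r[6]=18)
r[8] = 24  (first piece 2, then r[6]=18)
r[9] = 26  (first piece 1, then r[8]=24)
Maximum revenue is $26.
Now minimize piece count subject to staying optimal: for each k, pieces[k] = 1 + min over i with p[i]+r[k−i]=r[k] of pieces[k−i].
pieces[6] = 1
pieces[7] = 2
pieces[8] = 2
pieces[9] = 3

3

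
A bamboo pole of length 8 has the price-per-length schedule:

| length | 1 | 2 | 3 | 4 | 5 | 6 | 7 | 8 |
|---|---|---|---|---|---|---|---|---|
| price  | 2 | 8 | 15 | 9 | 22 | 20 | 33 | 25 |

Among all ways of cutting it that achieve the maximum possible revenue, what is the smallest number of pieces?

3

Let r[k] be the best obtainable value from length k. For each k, try every first piece i and keep the best of price[i] + r[k−i].
r[1] = 2
r[2] = 8
r[3] = 15
r[4] = 17  (first piece 1, then r[3]=15)
r[5] = 23  (first piece 2, then r[3]=15)
r[6] = 30  (first piece 3, then r[3]=15)
r[7] = 33
r[8] = 38  (first piece 2, then r[6]=30)
Maximum revenue is $38.
Now minimize piece count subject to staying optimal: for each k, pieces[k] = 1 + min over i with p[i]+r[k−i]=r[k] of pieces[k−i].
pieces[5] = 2
pieces[6] = 2
pieces[7] = 1
pieces[8] = 3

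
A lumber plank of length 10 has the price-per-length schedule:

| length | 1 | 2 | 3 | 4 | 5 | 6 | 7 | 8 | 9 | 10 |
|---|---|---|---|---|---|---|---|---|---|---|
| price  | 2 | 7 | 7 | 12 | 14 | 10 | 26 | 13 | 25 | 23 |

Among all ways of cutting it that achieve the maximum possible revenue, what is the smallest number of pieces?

Let r[k] be the best obtainable value from length k. For each k, try every first piece i and keep the best of price[i] + r[k−i].
r[1] = 2
r[2] = max(2+2, 7+0) = 7
r[3] = max(2+7, 7+2, 7+0) = 9
r[4] = max(2+9, 7+7, 7+2, 12+0) = 14
r[5] = max(2+14, 7+9, 7+7, 12+2, 14+0) = 16
r[6] = max(2+16, 7+14, 7+9, 12+7, 14+2, 10+0) = 21
r[7] = max(2+21, 7+16, 7+14, …, 10+2, 26+0) = 26
r[8] = max(2+26, 7+21, 7+16, …, 26+2, 13+0) = 28
r[9] = max(2+28, 7+26, 7+21, …, 13+2, 25+0) = 33
r[10] = max(2+33, 7+28, 7+26, …, 25+2, 23+0) = 35
Maximum revenue is $35.
Now minimize piece count subject to staying optimal: for each k, pieces[k] = 1 + min over i with p[i]+r[k−i]=r[k] of pieces[k−i].
pieces[7] = 1
pieces[8] = 2
pieces[9] = 2
pieces[10] = 3

3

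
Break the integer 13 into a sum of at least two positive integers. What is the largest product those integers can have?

108

Fill g[k] for k=2..13: at each k try every first piece i and multiply by the better of (k−i) uncut or g[k−i].
g[2] = 1·max(1,0) = 1·1 = 1
g[3] = max(1·2, 2·1) = 2
g[4] = max(1·3, 2·2, 3·1) = 4
g[5] = max(1·4, 2·3, 3·2, 4·1) = 6
g[6] = max(1·6, 2·4, 3·3, 4·2, 5·1) = 9
g[7] = max(1·9, 2·6, 3·4, 4·3, 5·2, 6·1) = 12
g[8] = max(1·12, 2·9, 3·6, …, 6·2, 7·1) = 18
g[9] = max(1·18, 2·12, 3·9, …, 7·2, 8·1) = 27
g[10] = max(1·27, 2·18, 3·12, …, 8·2, 9·1) = 36
g[11] = max(1·36, 2·27, 3·18, …, 9·2, 10·1) = 54
g[12] = max(1·54, 2·36, 3·27, …, 10·2, 11·1) = 81
g[13] = max(1·81, 2·54, 3·36, …, 11·2, 12·1) = 108
One optimal split: 3 + 3 + 3 + 2 + 2; product 3·3·3·2·2 = 108.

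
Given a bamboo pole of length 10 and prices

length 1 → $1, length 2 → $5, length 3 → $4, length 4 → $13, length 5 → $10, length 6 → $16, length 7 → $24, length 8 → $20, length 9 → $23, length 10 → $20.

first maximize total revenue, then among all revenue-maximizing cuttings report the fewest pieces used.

3

Consider every possible first cut. r[k] is the best of p[i]+r[k−i] over all sellable i≤k.
r[1] = 1
r[2] = max(1+1, 5+0) = 5
r[3] = max(1+5, 5+1, 4+0) = 6
r[4] = max(1+6, 5+5, 4+1, 13+0) = 13
r[5] = max(1+13, 5+6, 4+5, 13+1, 10+0) = 14
r[6] = max(1+14, 5+13, 4+6, 13+5, 10+1, 16+0) = 18
r[7] = max(1+18, 5+14, 4+13, …, 16+1, 24+0) = 24
r[8] = max(1+24, 5+18, 4+14, …, 24+1, 20+0) = 26
r[9] = max(1+26, 5+24, 4+18, …, 20+1, 23+0) = 29
r[10] = max(1+29, 5+26, 4+24, …, 23+1, 20+0) = 31
Maximum revenue is $31.
Now minimize piece count subject to staying optimal: for each k, pieces[k] = 1 + min over i with p[i]+r[k−i]=r[k] of pieces[k−i].
pieces[7] = 1
pieces[8] = 2
pieces[9] = 2
pieces[10] = 3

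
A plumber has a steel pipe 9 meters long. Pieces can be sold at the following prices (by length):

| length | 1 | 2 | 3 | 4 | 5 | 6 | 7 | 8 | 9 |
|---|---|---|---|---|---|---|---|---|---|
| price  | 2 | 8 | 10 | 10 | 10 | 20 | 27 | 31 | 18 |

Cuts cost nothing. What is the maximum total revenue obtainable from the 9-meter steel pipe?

35

Consider every possible first cut. r[k] is the best of p[i]+r[k−i] over all sellable i≤k.
r[1] = 2
r[2] = 8
r[3] = 10  (first piece 1, then r[2]=8)
r[4] = 16  (first piece 2, then r[2]=8)
r[5] = 18  (first piece 1, then r[4]=16)
r[6] = 24  (first piece 2, then r[4]=16)
r[7] = 27
r[8] = 32  (first piece 2, then r[6]=24)
r[9] = 35  (first piece 2, then r[7]=27)
One optimal cutting: 7 + 2 → $27 + $8 = $35.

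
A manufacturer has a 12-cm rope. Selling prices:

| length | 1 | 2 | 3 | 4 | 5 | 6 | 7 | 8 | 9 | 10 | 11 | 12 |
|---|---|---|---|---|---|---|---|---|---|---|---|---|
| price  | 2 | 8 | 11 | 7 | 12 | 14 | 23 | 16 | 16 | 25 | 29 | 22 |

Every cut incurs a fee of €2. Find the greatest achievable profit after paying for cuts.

Consider every possible first cut. r[k] is the best of p[i]+r[k−i] over all sellable i≤k, charging 2 whenever i<k.
r[1] = 2
r[2] = max(2+2-2, 8+0) = 8
r[3] = max(2+8-2, 8+2-2, 11+0) = 11
r[4] = max(2+11-2, 8+8-2, 11+2-2, 7+0) = 14
r[5] = max(2+14-2, 8+11-2, 11+8-2, 7+2-2, 12+0) = 17
r[6] = max(2+17-2, 8+14-2, 11+11-2, 7+8-2, 12+2-2, 14+0) = 20
r[7] = max(2+20-2, 8+17-2, 11+14-2, …, 14+2-2, 23+0) = 23
r[8] = max(2+23-2, 8+20-2, 11+17-2, …, 23+2-2, 16+0) = 26
r[9] = max(2+26-2, 8+23-2, 11+20-2, …, 16+2-2, 16+0) = 29
r[10] = max(2+29-2, 8+26-2, 11+23-2, …, 16+2-2, 25+0) = 32
r[11] = max(2+32-2, 8+29-2, 11+26-2, …, 25+2-2, 29+0) = 35
r[12] = max(2+35-2, 8+32-2, 11+29-2, …, 29+2-2, 22+0) = 38
One optimal plan: pieces 2 + 2 + 2 + 2 + 2 + 2 (5 cuts) → €48 − €10 = €38.

38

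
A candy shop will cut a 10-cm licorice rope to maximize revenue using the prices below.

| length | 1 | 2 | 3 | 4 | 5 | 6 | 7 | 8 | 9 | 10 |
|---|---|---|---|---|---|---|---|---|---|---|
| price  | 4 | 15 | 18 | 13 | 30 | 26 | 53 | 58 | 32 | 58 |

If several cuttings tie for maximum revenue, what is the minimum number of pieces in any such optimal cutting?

5

Consider every possible first cut. r[k] is the best of p[i]+r[k−i] over all sellable i≤k.
r[1] = 4
r[2] = max(4+4, 15+0) = 15
r[3] = max(4+15, 15+4, 18+0) = 19
r[4] = max(4+19, 15+15, 18+4, 13+0) = 30
r[5] = max(4+30, 15+19, 18+15, 13+4, 30+0) = 34
r[6] = max(4+34, 15+30, 18+19, 13+15, 30+4, 26+0) = 45
r[7] = max(4+45, 15+34, 18+30, …, 26+4, 53+0) = 53
r[8] = max(4+53, 15+45, 18+34, …, 53+4, 58+0) = 60
r[9] = max(4+60, 15+53, 18+45, …, 58+4, 32+0) = 68
r[10] = max(4+68, 15+60, 18+53, …, 32+4, 58+0) = 75
Maximum revenue is ¢75.
Now minimize piece count subject to staying optimal: for each k, pieces[k] = 1 + min over i with p[i]+r[k−i]=r[k] of pieces[k−i].
pieces[7] = 1
pieces[8] = 4
pieces[9] = 2
pieces[10] = 5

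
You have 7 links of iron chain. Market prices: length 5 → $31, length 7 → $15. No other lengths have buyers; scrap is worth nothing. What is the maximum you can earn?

31

Build f[k] bottom-up: f[k] = max over allowed piece i of (p[i] + f[k−i]).
f[1] = 0
f[2] = 0
f[3] = 0
f[4] = 0
f[5] = 31
f[6] = 31
f[7] = 31
One optimal cutting: pieces 5 with 2 links of scrap → $31.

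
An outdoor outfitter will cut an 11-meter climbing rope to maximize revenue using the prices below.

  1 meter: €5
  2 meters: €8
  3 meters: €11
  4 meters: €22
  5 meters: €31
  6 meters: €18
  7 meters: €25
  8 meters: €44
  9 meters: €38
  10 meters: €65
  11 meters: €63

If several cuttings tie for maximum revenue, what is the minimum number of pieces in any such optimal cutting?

Consider every possible first cut. r[k] is the best of p[i]+r[k−i] over all sellable i≤k.
r[1] = 5
r[2] = max(5+5, 8+0) = 10
r[3] = max(5+10, 8+5, 11+0) = 15
r[4] = max(5+15, 8+10, 11+5, 22+0) = 22
r[5] = max(5+22, 8+15, 11+10, 22+5, 31+0) = 31
r[6] = max(5+31, 8+22, 11+15, 22+10, 31+5, 18+0) = 36
r[7] = max(5+36, 8+31, 11+22, …, 18+5, 25+0) = 41
r[8] = max(5+41, 8+36, 11+31, …, 25+5, 44+0) = 46
r[9] = max(5+46, 8+41, 11+36, …, 44+5, 38+0) = 53
r[10] = max(5+53, 8+46, 11+41, …, 38+5, 65+0) = 65
r[11] = max(5+65, 8+53, 11+46, …, 65+5, 63+0) = 70
Maximum revenue is €70.
Now minimize piece count subject to staying optimal: for each k, pieces[k] = 1 + min over i with p[i]+r[k−i]=r[k] of pieces[k−i].
pieces[8] = 4
pieces[9] = 2
pieces[10] = 1
pieces[11] = 2

2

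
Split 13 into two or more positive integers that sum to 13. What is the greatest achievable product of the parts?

Fill g[k] for k=2..13: at each k try every first piece i and multiply by the better of (k−i) uncut or g[k−i].
Small cases: g[2]=1, g[3]=2, g[4]=4, g[5]=6, g[6]=9, g[7]=12, g[8]=18.
g[9] = 3*max(6,9) = 3*9 = 27
g[10] = 2*max(8,18) = 2*18 = 36
g[11] = 2*max(9,27) = 2*27 = 54
g[12] = 3*max(9,27) = 3*27 = 81
g[13] = 2*max(11,54) = 2*54 = 108
One optimal split: 3 + 3 + 3 + 2 + 2; product 3*3*3*2*2 = 108.

108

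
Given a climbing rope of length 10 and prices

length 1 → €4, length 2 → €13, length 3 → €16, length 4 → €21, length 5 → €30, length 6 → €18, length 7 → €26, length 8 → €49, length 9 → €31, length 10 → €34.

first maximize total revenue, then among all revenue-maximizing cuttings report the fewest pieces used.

5

Consider every possible first cut. r[k] is the best of p[i]+r[k−i] over all sellable i≤k.
r[1] = 4
r[2] = 13
r[3] = 17  (first piece 1, then r[2]=13)
r[4] = 26  (first piece 2, then r[2]=13)
r[5] = 30  (first piece 1, then r[4]=26)
r[6] = 39  (first piece 2, then r[4]=26)
r[7] = 43  (first piece 1, then r[6]=39)
r[8] = 52  (first piece 2, then r[6]=39)
r[9] = 56  (first piece 1, then r[8]=52)
r[10] = 65  (first piece 2, then r[8]=52)
Maximum revenue is €65.
Now minimize piece count subject to staying optimal: for each k, pieces[k] = 1 + min over i with p[i]+r[k−i]=r[k] of pieces[k−i].
pieces[7] = 2
pieces[8] = 4
pieces[9] = 3
pieces[10] = 5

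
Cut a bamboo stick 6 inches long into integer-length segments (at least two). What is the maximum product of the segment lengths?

Let P[k] be the best product for length k (with at least one cut). For each first piece i, the rest contributes max(k−i, P[k−i]).
P[2] = 1×max(1,0) = 1×1 = 1
P[3] = 1×max(2,1) = 1×2 = 2
P[4] = 2×max(2,1) = 2×2 = 4
P[5] = 2×max(3,2) = 2×3 = 6
P[6] = 3×max(3,2) = 3×3 = 9
One optimal split: 3 + 3; product 3×3 = 9.

9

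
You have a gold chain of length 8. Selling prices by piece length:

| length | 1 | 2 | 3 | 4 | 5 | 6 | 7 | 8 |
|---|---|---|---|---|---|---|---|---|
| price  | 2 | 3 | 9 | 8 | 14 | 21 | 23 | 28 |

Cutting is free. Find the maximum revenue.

28

Consider every possible first cut. R[k] is the best of p[i]+R[k−i] over all sellable i≤k.
R[1] = 2
R[2] = max(2+2, 3+0) = 4
R[3] = max(2+4, 3+2, 9+0) = 9
R[4] = max(2+9, 3+4, 9+2, 8+0) = 11
R[5] = max(2+11, 3+9, 9+4, 8+2, 14+0) = 14
R[6] = max(2+14, 3+11, 9+9, 8+4, 14+2, 21+0) = 21
R[7] = max(2+21, 3+14, 9+11, …, 21+2, 23+0) = 23
R[8] = max(2+23, 3+21, 9+14, …, 23+2, 28+0) = 28
Best is to sell the whole 8-inch piece uncut for $28.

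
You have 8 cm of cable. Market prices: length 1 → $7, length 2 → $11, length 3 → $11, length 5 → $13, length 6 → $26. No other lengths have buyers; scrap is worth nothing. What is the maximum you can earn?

Build f[k] bottom-up: f[k] = max over allowed piece i of (p[i] + f[k−i]).
f[1] = 7
f[2] = max(7+7, 11+0) = 14
f[3] = max(7+14, 11+7, 11+0) = 21
f[4] = max(7+21, 11+14, 11+7) = 28
f[5] = max(7+28, 11+21, 11+14, 13+0) = 35
f[6] = max(7+35, 11+28, 11+21, 13+7, 26+0) = 42
f[7] = max(7+42, 11+35, 11+28, 13+14, 26+7) = 49
f[8] = max(7+49, 11+42, 11+35, 13+21, 26+14) = 56
One optimal cutting: 1 + 1 + 1 + 1 + 1 + 1 + 1 + 1 → $56.

56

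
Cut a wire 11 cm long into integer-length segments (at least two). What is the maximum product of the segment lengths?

54

Let P[k] be the best product for length k (with at least one cut). For each first piece i, the rest contributes max(k−i, P[k−i]).
P[2] = 1*max(1,0) = 1*1 = 1
P[3] = max(1*2, 2*1) = 2
P[4] = max(1*3, 2*2, 3*1) = 4
P[5] = max(1*4, 2*3, 3*2, 4*1) = 6
P[6] = max(1*6, 2*4, 3*3, 4*2, 5*1) = 9
P[7] = max(1*9, 2*6, 3*4, 4*3, 5*2, 6*1) = 12
P[8] = max(1*12, 2*9, 3*6, …, 6*2, 7*1) = 18
P[9] = max(1*18, 2*12, 3*9, …, 7*2, 8*1) = 27
P[10] = max(1*27, 2*18, 3*12, …, 8*2, 9*1) = 36
P[11] = max(1*36, 2*27, 3*18, …, 9*2, 10*1) = 54
One optimal split: 3 + 3 + 3 + 2; product 3*3*3*2 = 54.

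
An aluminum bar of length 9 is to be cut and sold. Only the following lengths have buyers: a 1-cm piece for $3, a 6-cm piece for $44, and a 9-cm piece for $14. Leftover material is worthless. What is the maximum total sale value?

Build best[k] bottom-up: best[k] = max over allowed piece i of (p[i] + best[k−i]).
best[1] = 3
best[2] = 6  (first piece 1, then best[1]=3)
best[3] = 9  (first piece 1, then best[2]=6)
best[4] = 12  (first piece 1, then best[3]=9)
best[5] = 15  (first piece 1, then best[4]=12)
best[6] = max(3+15, 44+0) = 44
best[7] = max(3+44, 44+3) = 47
best[8] = max(3+47, 44+6) = 50
best[9] = max(3+50, 44+9, 14+0) = 53
One optimal cutting: 6 + 1 + 1 + 1 → $53.

53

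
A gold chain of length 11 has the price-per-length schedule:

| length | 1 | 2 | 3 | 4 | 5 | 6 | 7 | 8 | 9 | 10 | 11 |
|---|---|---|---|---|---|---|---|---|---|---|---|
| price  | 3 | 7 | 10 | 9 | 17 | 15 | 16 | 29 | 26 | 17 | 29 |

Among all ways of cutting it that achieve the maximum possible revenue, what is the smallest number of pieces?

Consider every possible first cut. r[k] is the best of p[i]+r[k−i] over all sellable i≤k.
r[1] = 3
r[2] = 7
r[3] = 10  (first piece 1, then r[2]=7)
r[4] = 14  (first piece 2, then r[2]=7)
r[5] = 17  (first piece 1, then r[4]=14)
r[6] = 21  (first piece 2, then r[4]=14)
r[7] = 24  (first piece 1, then r[6]=21)
r[8] = 29
r[9] = 32  (first piece 1, then r[8]=29)
r[10] = 36  (first piece 2, then r[8]=29)
r[11] = 39  (first piece 1, then r[10]=36)
Maximum revenue is $39.
Now minimize piece count subject to staying optimal: for each k, pieces[k] = 1 + min over i with p[i]+r[k−i]=r[k] of pieces[k−i].
pieces[8] = 1
pieces[9] = 2
pieces[10] = 2
pieces[11] = 2

2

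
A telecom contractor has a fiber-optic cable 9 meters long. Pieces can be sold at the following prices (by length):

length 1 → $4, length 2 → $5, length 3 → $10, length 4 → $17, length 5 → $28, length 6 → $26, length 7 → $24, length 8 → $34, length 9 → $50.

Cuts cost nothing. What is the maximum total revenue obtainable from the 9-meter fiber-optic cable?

Consider every possible first cut. v[k] is the best of p[i]+v[k−i] over all sellable i≤k.
v[1] = 4
v[2] = 8  (first piece 1, then v[1]=4)
v[3] = 12  (first piece 1, then v[2]=8)
v[4] = 17
v[5] = 28
v[6] = 32  (first piece 1, then v[5]=28)
v[7] = 36  (first piece 1, then v[6]=32)
v[8] = 40  (first piece 1, then v[7]=36)
v[9] = 50
Best is to sell the whole 9-meter piece uncut for $50.

50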